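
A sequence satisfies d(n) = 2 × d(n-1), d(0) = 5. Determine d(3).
Computing step by step:
d(0) = 5
d(1) = 2 × 5 = 10
d(2) = 2 × 10 = 20
d(3) = 2 × 20 = 40

40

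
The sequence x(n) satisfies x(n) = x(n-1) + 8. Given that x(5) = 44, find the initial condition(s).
x(5) = x(0) + 5·8, so x(0) = 44 - 40 = 4.

x(0) = 4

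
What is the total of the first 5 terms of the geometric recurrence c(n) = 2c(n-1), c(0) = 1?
Computing the sequence terms: 1, 2, 4, 8, 16
Adding these values together:

31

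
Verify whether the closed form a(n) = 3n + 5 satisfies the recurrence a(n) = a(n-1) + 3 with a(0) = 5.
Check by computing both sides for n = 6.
From the recurrence with a(0) = 5:
  a(0) = 5, a(1) = 8, a(2) = 11, a(3) = 14, a(4) = 17, a(5) = 20, a(6) = 23
  so the recurrence gives a(6) = 23.
From the proposed closed form a(n) = 3n + 5:
  a(6) = 23.
Both sides give 23 at n = 6, and the initial condition(s) match, so the closed form is consistent.

Yes, the closed form is correct.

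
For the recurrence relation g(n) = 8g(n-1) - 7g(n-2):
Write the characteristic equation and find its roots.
Substitute g(n) = rⁿ and divide through by rⁿ⁻²: r² - 8r + 7 = 0
Factor: (r - 1)(r - 7) = 0, so r = 1, 7.
General solution: g(n) = A·1ⁿ + B·7ⁿ

Characteristic: r² - 8r + 7 = 0, Roots: r = 1, 7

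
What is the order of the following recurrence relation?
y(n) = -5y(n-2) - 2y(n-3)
The order is the largest lag k for which y(n-k) appears. Here the deepest term is y(n-3), so the order is 3.

Order 3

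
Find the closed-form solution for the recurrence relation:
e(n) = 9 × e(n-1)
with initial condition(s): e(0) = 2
Recurrence: e(n) = 9 × e(n-1), initial: e(0) = 2.
Each term is 9 times the previous, so this is geometric with ratio 9. After n steps: e(n) = e(0)·9ⁿ = 2·9ⁿ.

e(n) = 2·9ⁿ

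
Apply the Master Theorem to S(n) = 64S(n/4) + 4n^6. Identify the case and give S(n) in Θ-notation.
Master Theorem template: S(n) = a·S(n/b) + f(n).
Here: a=64, b=4, f(n)=4n^6
Compute log_b(a) = log_4(64) = 3.
f(n) = 4n^6 = Ω(n^(3+ε)) with ε = 3, and the regularity condition holds (a·f(n/b) = (a/b^6)·f(n) with a/b^6 = 4^-3 < 1). Case 3: S(n) = Θ(f(n)) = Θ(n^6).

Case 3: S(n) = Θ(n^6)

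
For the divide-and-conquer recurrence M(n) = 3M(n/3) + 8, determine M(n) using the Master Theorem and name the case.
Master Theorem template: M(n) = a·M(n/b) + f(n).
Here: a=3, b=3, f(n)=8
Compute log_b(a) = log_3(3) = 1.
f(n) = 8 = O(n^(1-ε)) with ε = 1. Case 1: M(n) = Θ(n^log_b(a)) = Θ(n).

Case 1: M(n) = Θ(n)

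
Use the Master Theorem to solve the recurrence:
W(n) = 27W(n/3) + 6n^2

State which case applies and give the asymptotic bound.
Master Theorem template: W(n) = a·W(n/b) + f(n).
Here: a=27, b=3, f(n)=6n^2
Compute log_b(a) = log_3(27) = 3.
f(n) = 6n^2 = O(n^(3-ε)) with ε = 1. Case 1: W(n) = Θ(n^log_b(a)) = Θ(n^3).

Case 1: W(n) = Θ(n^3)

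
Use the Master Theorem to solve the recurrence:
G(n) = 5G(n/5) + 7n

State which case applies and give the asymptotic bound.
Master Theorem template: G(n) = a·G(n/b) + f(n).
Here: a=5, b=5, f(n)=7n
Compute log_b(a) = log_5(5) = 1.
f(n) = 7n = Θ(n). Case 2: G(n) = Θ(n log n).

Case 2: G(n) = Θ(n log n)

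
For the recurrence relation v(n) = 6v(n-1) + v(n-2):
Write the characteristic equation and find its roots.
Substitute v(n) = rⁿ and divide through by rⁿ⁻²: r² - 6r - 1 = 0
Discriminant: 6² + 4·1 = 40, not a perfect square, so by the quadratic formula r = (6 ± √40)/2.
General solution: v(n) = A·r₁ⁿ + B·r₂ⁿ where r₁,r₂ = (6 ± √40)/2

Characteristic: r² - 6r - 1 = 0, Roots: r = (6 ± √40)/2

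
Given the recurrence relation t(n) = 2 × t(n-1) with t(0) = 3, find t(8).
Computing step by step:
t(0) = 3
t(1) = 2 × 3 = 6
t(2) = 2 × 6 = 12
t(3) = 2 × 12 = 24
t(4) = 2 × 24 = 48
t(5) = 2 × 48 = 96
t(6) = 2 × 96 = 192
t(7) = 2 × 192 = 384
t(8) = 2 × 384 = 768

768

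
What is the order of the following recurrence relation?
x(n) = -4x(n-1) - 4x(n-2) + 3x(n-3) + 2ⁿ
The order is the largest lag k for which x(n-k) appears. Here the deepest term is x(n-3) (the 2ⁿ term is non-homogeneous and does not affect the order), so the order is 3.

Order 3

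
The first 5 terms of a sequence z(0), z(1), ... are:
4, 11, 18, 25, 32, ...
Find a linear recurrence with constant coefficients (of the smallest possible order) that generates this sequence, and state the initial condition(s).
Look for the lowest-order linear relation among consecutive terms.
Observation: consecutive differences are constant (= 7).
Check at n=2: 1·11 + 7 = 18. ✓

z(n) = z(n-1) + 7, z(0) = 4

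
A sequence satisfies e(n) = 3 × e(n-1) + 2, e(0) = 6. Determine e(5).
Computing step by step:
e(0) = 6
e(1) = 3 × 6 + 2 = 20
e(2) = 3 × 20 + 2 = 62
e(3) = 3 × 62 + 2 = 188
e(4) = 3 × 188 + 2 = 566
e(5) = 3 × 566 + 2 = 1700

1700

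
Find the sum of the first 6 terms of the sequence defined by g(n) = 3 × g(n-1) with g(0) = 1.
Computing the sequence terms: 1, 3, 9, 27, 81, 243
Adding these values together:

364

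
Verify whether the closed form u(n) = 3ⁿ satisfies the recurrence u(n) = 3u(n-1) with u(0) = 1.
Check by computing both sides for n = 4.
From the recurrence with u(0) = 1:
  u(0) = 1, u(1) = 3, u(2) = 9, u(3) = 27, u(4) = 81
  so the recurrence gives u(4) = 81.
From the proposed closed form u(n) = 3ⁿ:
  u(4) = 81.
Both sides give 81 at n = 4, and the initial condition(s) match, so the closed form is consistent.

Yes, the closed form is correct.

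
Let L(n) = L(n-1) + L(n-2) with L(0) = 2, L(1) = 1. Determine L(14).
Computing the sequence terms:
2, 1, 3, 4, 7, 11, 18, 29, 47, 76, 123, 199, 322, 521, 843

843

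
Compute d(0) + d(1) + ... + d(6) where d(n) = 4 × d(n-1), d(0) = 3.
Computing the sequence terms: 3, 12, 48, 192, 768, 3072, 12288
Adding these values together:

16383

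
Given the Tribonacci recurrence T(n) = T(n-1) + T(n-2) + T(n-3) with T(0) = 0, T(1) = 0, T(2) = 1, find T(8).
Computing the sequence terms:
0, 0, 1, 1, 2, 4, 7, 13, 24

24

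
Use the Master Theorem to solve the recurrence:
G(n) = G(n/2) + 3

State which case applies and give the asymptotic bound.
Master Theorem template: G(n) = a·G(n/b) + f(n).
Here: a=1, b=2, f(n)=3
Compute log_b(a) = log_2(1) = 0.
f(n) = 3 = Θ(1). Case 2: G(n) = Θ(log n).

Case 2: G(n) = Θ(log n)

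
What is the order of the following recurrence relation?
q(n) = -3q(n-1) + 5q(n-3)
The order is the largest lag k for which q(n-k) appears. Here the deepest term is q(n-3), so the order is 3.

Order 3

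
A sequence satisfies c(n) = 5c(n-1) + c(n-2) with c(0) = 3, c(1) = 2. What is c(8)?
Computing the sequence terms:
3, 2, 13, 67, 348, 1807, 9383, 48722, 252993

252993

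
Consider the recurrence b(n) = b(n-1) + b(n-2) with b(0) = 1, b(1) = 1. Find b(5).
Computing the sequence terms:
1, 1, 2, 3, 5, 8

8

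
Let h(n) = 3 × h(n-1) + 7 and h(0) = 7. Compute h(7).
Computing step by step:
h(0) = 7
h(1) = 3 × 7 + 7 = 28
h(2) = 3 × 28 + 7 = 91
h(3) = 3 × 91 + 7 = 280
h(4) = 3 × 280 + 7 = 847
h(5) = 3 × 847 + 7 = 2548
h(6) = 3 × 2548 + 7 = 7651
h(7) = 3 × 7651 + 7 = 22960

22960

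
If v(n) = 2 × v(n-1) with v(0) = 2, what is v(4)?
Computing step by step:
v(0) = 2
v(1) = 2 × 2 = 4
v(2) = 2 × 4 = 8
v(3) = 2 × 8 = 16
v(4) = 2 × 16 = 32

32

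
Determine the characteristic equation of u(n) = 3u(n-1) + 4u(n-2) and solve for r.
Substitute u(n) = rⁿ and divide through by rⁿ⁻²: r² - 3r - 4 = 0
Factor: (r - 4)(r + 1) = 0, so r = 4, -1.
General solution: u(n) = A·4ⁿ + B·(-1)ⁿ

Characteristic: r² - 3r - 4 = 0, Roots: r = 4, -1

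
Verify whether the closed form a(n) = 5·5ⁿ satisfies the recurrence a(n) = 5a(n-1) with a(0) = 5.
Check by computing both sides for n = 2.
From the recurrence with a(0) = 5:
  a(0) = 5, a(1) = 25, a(2) = 125
  so the recurrence gives a(2) = 125.
From the proposed closed form a(n) = 5·5ⁿ:
  a(2) = 125.
Both sides give 125 at n = 2, and the initial condition(s) match, so the closed form is consistent.

Yes, the closed form is correct.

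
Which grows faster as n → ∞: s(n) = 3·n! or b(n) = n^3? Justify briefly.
Comparing growth rates:
Growth-rate hierarchy: log n ≺ any polynomial ≺ any exponential cⁿ (c>1) ≺ n! ≺ nⁿ.
factorial dominates polynomial degree 3 asymptotically.

s(n) grows faster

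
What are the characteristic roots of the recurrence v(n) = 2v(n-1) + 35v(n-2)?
Substitute v(n) = rⁿ and divide through by rⁿ⁻²: r² - 2r - 35 = 0
Factor: (r - 7)(r + 5) = 0, so r = 7, -5.
General solution: v(n) = A·7ⁿ + B·(-5)ⁿ

Characteristic: r² - 2r - 35 = 0, Roots: r = 7, -5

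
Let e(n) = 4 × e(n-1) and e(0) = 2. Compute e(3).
Computing step by step:
e(0) = 2
e(1) = 4 × 2 = 8
e(2) = 4 × 8 = 32
e(3) = 4 × 32 = 128

128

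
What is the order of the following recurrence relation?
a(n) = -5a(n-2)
The order is the largest lag k for which a(n-k) appears. Here the deepest term is a(n-2), so the order is 2.

Order 2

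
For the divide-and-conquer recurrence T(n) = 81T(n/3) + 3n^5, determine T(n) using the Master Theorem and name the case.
Master Theorem template: T(n) = a·T(n/b) + f(n).
Here: a=81, b=3, f(n)=3n^5
Compute log_b(a) = log_3(81) = 4.
f(n) = 3n^5 = Ω(n^(4+ε)) with ε = 1, and the regularity condition holds (a·f(n/b) = (a/b^5)·f(n) with a/b^5 = 3^-1 < 1). Case 3: T(n) = Θ(f(n)) = Θ(n^5).

Case 3: T(n) = Θ(n^5)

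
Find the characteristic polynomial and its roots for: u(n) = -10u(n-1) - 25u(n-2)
Substitute u(n) = rⁿ and divide through by rⁿ⁻²: r² + 10r + 25 = 0
Factor: (r + 5)² = 0, so r = -5 (double root).
General solution: u(n) = (A + Bn)·(-5)ⁿ

Characteristic: r² + 10r + 25 = 0, Roots: r = -5 (double root)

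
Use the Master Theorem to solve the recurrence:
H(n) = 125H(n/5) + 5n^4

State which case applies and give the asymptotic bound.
Master Theorem template: H(n) = a·H(n/b) + f(n).
Here: a=125, b=5, f(n)=5n^4
Compute log_b(a) = log_5(125) = 3.
f(n) = 5n^4 = Ω(n^(3+ε)) with ε = 1, and the regularity condition holds (a·f(n/b) = (a/b^4)·f(n) with a/b^4 = 5^-1 < 1). Case 3: H(n) = Θ(f(n)) = Θ(n^4).

Case 3: H(n) = Θ(n^4)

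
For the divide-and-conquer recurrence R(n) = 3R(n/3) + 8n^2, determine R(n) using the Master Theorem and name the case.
Master Theorem template: R(n) = a·R(n/b) + f(n).
Here: a=3, b=3, f(n)=8n^2
Compute log_b(a) = log_3(3) = 1.
f(n) = 8n^2 = Ω(n^(1+ε)) with ε = 1, and the regularity condition holds (a·f(n/b) = (a/b^2)·f(n) with a/b^2 = 3^-1 < 1). Case 3: R(n) = Θ(f(n)) = Θ(n^2).

Case 3: R(n) = Θ(n^2)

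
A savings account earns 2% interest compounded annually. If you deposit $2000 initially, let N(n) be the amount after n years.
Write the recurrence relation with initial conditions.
Each year the balance grows by 2%, i.e. is multiplied by 1 + 2/100 = 1.02, so N(n) = 1.02 × N(n-1). The initial deposit gives N(0) = 2000.
Unrolling gives the closed form N(n) = 2000 × (1.02)ⁿ.

N(n) = 1.02 × N(n-1), N(0) = 2000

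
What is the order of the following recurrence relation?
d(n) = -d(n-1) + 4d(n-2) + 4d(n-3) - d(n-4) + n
The order is the largest lag k for which d(n-k) appears. Here the deepest term is d(n-4) (the n term is non-homogeneous and does not affect the order), so the order is 4.

Order 4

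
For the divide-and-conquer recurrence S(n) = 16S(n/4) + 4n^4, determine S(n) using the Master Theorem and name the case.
Master Theorem template: S(n) = a·S(n/b) + f(n).
Here: a=16, b=4, f(n)=4n^4
Compute log_b(a) = log_4(16) = 2.
f(n) = 4n^4 = Ω(n^(2+ε)) with ε = 2, and the regularity condition holds (a·f(n/b) = (a/b^4)·f(n) with a/b^4 = 4^-2 < 1). Case 3: S(n) = Θ(f(n)) = Θ(n^4).

Case 3: S(n) = Θ(n^4)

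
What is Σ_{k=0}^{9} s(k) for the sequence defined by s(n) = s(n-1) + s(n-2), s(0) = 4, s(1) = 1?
Computing the sequence terms: 4, 1, 5, 6, 11, 17, 28, 45, 73, 118
Adding these values together:

308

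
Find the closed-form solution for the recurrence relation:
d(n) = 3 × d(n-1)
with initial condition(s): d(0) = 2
Recurrence: d(n) = 3 × d(n-1), initial: d(0) = 2.
Each term is 3 times the previous, so this is geometric with ratio 3. After n steps: d(n) = d(0)·3ⁿ = 2·3ⁿ.

d(n) = 2·3ⁿ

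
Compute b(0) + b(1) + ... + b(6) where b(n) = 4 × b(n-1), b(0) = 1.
Computing the sequence terms: 1, 4, 16, 64, 256, 1024, 4096
Adding these values together:

5461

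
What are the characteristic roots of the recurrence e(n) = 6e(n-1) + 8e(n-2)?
Substitute e(n) = rⁿ and divide through by rⁿ⁻²: r² - 6r - 8 = 0
Discriminant: 6² + 4·8 = 68, not a perfect square, so by the quadratic formula r = (6 ± √68)/2.
General solution: e(n) = A·r₁ⁿ + B·r₂ⁿ where r₁,r₂ = (6 ± √68)/2

Characteristic: r² - 6r - 8 = 0, Roots: r = (6 ± √68)/2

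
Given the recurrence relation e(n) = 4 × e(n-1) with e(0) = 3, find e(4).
Computing step by step:
e(0) = 3
e(1) = 4 × 3 = 12
e(2) = 4 × 12 = 48
e(3) = 4 × 48 = 192
e(4) = 4 × 192 = 768

768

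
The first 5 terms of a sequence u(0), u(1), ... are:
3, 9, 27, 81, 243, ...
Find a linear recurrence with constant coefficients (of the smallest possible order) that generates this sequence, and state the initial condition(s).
Look for the lowest-order linear relation among consecutive terms.
Observation: each term is 3× the previous.
Check at n=2: 3·9 = 27. ✓

u(n) = 3 × u(n-1), u(0) = 3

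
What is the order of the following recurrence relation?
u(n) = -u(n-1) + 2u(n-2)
The order is the largest lag k for which u(n-k) appears. Here the deepest term is u(n-2), so the order is 2.

Order 2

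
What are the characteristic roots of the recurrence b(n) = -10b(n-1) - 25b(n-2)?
Substitute b(n) = rⁿ and divide through by rⁿ⁻²: r² + 10r + 25 = 0
Factor: (r + 5)² = 0, so r = -5 (double root).
General solution: b(n) = (A + Bn)·(-5)ⁿ

Characteristic: r² + 10r + 25 = 0, Roots: r = -5 (double root)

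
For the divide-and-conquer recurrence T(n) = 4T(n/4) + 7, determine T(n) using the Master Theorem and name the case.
Master Theorem template: T(n) = a·T(n/b) + f(n).
Here: a=4, b=4, f(n)=7
Compute log_b(a) = log_4(4) = 1.
f(n) = 7 = O(n^(1-ε)) with ε = 1. Case 1: T(n) = Θ(n^log_b(a)) = Θ(n).

Case 1: T(n) = Θ(n)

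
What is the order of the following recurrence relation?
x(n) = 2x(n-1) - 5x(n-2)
The order is the largest lag k for which x(n-k) appears. Here the deepest term is x(n-2), so the order is 2.

Order 2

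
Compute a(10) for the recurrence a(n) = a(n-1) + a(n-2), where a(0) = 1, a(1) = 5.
Computing the sequence terms:
1, 5, 6, 11, 17, 28, 45, 73, 118, 191, 309

309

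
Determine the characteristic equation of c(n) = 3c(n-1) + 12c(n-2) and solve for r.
Substitute c(n) = rⁿ and divide through by rⁿ⁻²: r² - 3r - 12 = 0
Discriminant: 3² + 4·12 = 57, not a perfect square, so by the quadratic formula r = (3 ± √57)/2.
General solution: c(n) = A·r₁ⁿ + B·r₂ⁿ where r₁,r₂ = (3 ± √57)/2

Characteristic: r² - 3r - 12 = 0, Roots: r = (3 ± √57)/2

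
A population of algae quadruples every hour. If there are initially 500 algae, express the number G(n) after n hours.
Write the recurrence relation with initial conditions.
Each hour multiplies the count by 4, so the count after n hours depends only on the count after n-1 hours: G(n) = 4 × G(n-1). The starting count gives G(0) = 500.
Unrolling n times gives the closed form G(n) = 500 × 4ⁿ.

G(n) = 4 × G(n-1), G(0) = 500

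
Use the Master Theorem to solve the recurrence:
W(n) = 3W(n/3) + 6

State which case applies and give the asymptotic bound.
Master Theorem template: W(n) = a·W(n/b) + f(n).
Here: a=3, b=3, f(n)=6
Compute log_b(a) = log_3(3) = 1.
f(n) = 6 = O(n^(1-ε)) with ε = 1. Case 1: W(n) = Θ(n^log_b(a)) = Θ(n).

Case 1: W(n) = Θ(n)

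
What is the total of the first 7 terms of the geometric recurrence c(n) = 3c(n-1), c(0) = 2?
Computing the sequence terms: 2, 6, 18, 54, 162, 486, 1458
Adding these values together:

2186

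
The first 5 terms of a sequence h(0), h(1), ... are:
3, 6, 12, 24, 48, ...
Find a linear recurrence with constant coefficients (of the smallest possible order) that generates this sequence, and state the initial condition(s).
Look for the lowest-order linear relation among consecutive terms.
Observation: each term is 2× the previous.
Check at n=2: 2·6 = 12. ✓

h(n) = 2 × h(n-1), h(0) = 3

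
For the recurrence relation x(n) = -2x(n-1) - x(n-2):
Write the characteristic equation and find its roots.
Substitute x(n) = rⁿ and divide through by rⁿ⁻²: r² + 2r + 1 = 0
Factor: (r + 1)² = 0, so r = -1 (double root).
General solution: x(n) = (A + Bn)·(-1)ⁿ

Characteristic: r² + 2r + 1 = 0, Roots: r = -1 (double root)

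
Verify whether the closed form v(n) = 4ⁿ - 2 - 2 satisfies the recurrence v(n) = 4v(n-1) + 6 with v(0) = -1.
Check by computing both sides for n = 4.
From the recurrence with v(0) = -1:
  v(0) = -1, v(1) = 2, v(2) = 14, v(3) = 62, v(4) = 254
  so the recurrence gives v(4) = 254.
From the proposed closed form v(n) = 4ⁿ - 2 - 2:
  v(4) = 252.
The recurrence gives 254 but the closed form gives 252, so the closed form does not satisfy the recurrence.

No, the closed form is incorrect.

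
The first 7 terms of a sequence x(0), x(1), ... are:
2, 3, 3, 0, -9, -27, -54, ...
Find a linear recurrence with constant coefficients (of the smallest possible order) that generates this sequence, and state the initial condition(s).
Look for the lowest-order linear relation among consecutive terms.
Observation: x(n) - 3·x(n-1) - (-3)·x(n-2) = 0 holds for the shown terms, and no order-1 relation x(n) = α·x(n-1) + β fits.
Check at n=3: 3·3 + (-3)·3 = 0. ✓

x(n) = 3x(n-1) - 3x(n-2), x(0) = 2, x(1) = 3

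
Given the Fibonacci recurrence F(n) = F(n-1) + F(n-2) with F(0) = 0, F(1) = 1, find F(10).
Computing the sequence terms:
0, 1, 1, 2, 3, 5, 8, 13, 21, 34, 55

55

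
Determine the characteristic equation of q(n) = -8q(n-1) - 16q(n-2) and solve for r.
Substitute q(n) = rⁿ and divide through by rⁿ⁻²: r² + 8r + 16 = 0
Factor: (r + 4)² = 0, so r = -4 (double root).
General solution: q(n) = (A + Bn)·(-4)ⁿ

Characteristic: r² + 8r + 16 = 0, Roots: r = -4 (double root)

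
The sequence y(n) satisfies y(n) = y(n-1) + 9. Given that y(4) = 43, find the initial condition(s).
y(4) = y(0) + 4·9, so y(0) = 43 - 36 = 7.

y(0) = 7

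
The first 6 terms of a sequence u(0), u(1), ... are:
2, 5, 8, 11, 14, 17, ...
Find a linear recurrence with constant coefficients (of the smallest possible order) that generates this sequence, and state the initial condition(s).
Look for the lowest-order linear relation among consecutive terms.
Observation: consecutive differences are constant (= 3).
Check at n=2: 1·5 + 3 = 8. ✓

u(n) = u(n-1) + 3, u(0) = 2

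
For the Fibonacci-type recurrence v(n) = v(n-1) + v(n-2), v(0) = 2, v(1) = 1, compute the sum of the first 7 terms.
Computing the sequence terms: 2, 1, 3, 4, 7, 11, 18
Adding these values together:

46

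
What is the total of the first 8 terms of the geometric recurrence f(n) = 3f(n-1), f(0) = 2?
Computing the sequence terms: 2, 6, 18, 54, 162, 486, 1458, 4374
Adding these values together:

6560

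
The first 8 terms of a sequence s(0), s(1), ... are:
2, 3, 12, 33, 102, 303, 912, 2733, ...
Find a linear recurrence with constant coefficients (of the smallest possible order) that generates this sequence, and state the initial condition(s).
Look for the lowest-order linear relation among consecutive terms.
Observation: s(n) - 2·s(n-1) - (3)·s(n-2) = 0 holds for the shown terms, and no order-1 relation s(n) = α·s(n-1) + β fits.
Check at n=3: 2·12 + (3)·3 = 33. ✓

s(n) = 2s(n-1) + 3s(n-2), s(0) = 2, s(1) = 3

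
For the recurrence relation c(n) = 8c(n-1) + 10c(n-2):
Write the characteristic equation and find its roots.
Substitute c(n) = rⁿ and divide through by rⁿ⁻²: r² - 8r - 10 = 0
Discriminant: 8² + 4·10 = 104, not a perfect square, so by the quadratic formula r = (8 ± √104)/2.
General solution: c(n) = A·r₁ⁿ + B·r₂ⁿ where r₁,r₂ = (8 ± √104)/2

Characteristic: r² - 8r - 10 = 0, Roots: r = (8 ± √104)/2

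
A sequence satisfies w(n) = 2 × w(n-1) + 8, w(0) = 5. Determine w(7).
Computing step by step:
w(0) = 5
w(1) = 2 × 5 + 8 = 18
w(2) = 2 × 18 + 8 = 44
w(3) = 2 × 44 + 8 = 96
w(4) = 2 × 96 + 8 = 200
w(5) = 2 × 200 + 8 = 408
w(6) = 2 × 408 + 8 = 824
w(7) = 2 × 824 + 8 = 1656

1656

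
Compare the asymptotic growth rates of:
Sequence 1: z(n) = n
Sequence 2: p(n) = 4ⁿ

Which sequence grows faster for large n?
Comparing growth rates:
Growth-rate hierarchy: log n ≺ any polynomial ≺ any exponential cⁿ (c>1) ≺ n! ≺ nⁿ.
exponential base 4 dominates polynomial degree 1 asymptotically.

p(n) grows faster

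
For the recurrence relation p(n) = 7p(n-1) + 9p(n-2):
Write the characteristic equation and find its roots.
Substitute p(n) = rⁿ and divide through by rⁿ⁻²: r² - 7r - 9 = 0
Discriminant: 7² + 4·9 = 85, not a perfect square, so by the quadratic formula r = (7 ± √85)/2.
General solution: p(n) = A·r₁ⁿ + B·r₂ⁿ where r₁,r₂ = (7 ± √85)/2

Characteristic: r² - 7r - 9 = 0, Roots: r = (7 ± √85)/2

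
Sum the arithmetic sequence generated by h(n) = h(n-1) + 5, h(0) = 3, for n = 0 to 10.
Computing the sequence terms: 3, 8, 13, 18, 23, 28, 33, 38, 43, 48, 53
Adding these values together:

308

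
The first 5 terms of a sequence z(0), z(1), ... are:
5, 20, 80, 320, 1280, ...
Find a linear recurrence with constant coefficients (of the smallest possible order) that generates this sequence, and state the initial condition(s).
Look for the lowest-order linear relation among consecutive terms.
Observation: each term is 4× the previous.
Check at n=2: 4·20 = 80. ✓

z(n) = 4 × z(n-1), z(0) = 5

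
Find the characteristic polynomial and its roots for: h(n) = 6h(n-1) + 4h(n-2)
Substitute h(n) = rⁿ and divide through by rⁿ⁻²: r² - 6r - 4 = 0
Discriminant: 6² + 4·4 = 52, not a perfect square, so by the quadratic formula r = (6 ± √52)/2.
General solution: h(n) = A·r₁ⁿ + B·r₂ⁿ where r₁,r₂ = (6 ± √52)/2

Characteristic: r² - 6r - 4 = 0, Roots: r = (6 ± √52)/2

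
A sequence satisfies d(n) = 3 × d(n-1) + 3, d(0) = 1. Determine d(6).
Computing step by step:
d(0) = 1
d(1) = 3 × 1 + 3 = 6
d(2) = 3 × 6 + 3 = 21
d(3) = 3 × 21 + 3 = 66
d(4) = 3 × 66 + 3 = 201
d(5) = 3 × 201 + 3 = 606
d(6) = 3 × 606 + 3 = 1821

1821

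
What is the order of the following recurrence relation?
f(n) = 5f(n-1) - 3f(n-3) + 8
The order is the largest lag k for which f(n-k) appears. Here the deepest term is f(n-3) (the 8 term is non-homogeneous and does not affect the order), so the order is 3.

Order 3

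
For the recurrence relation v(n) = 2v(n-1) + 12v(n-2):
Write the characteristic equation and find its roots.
Substitute v(n) = rⁿ and divide through by rⁿ⁻²: r² - 2r - 12 = 0
Discriminant: 2² + 4·12 = 52, not a perfect square, so by the quadratic formula r = (2 ± √52)/2.
General solution: v(n) = A·r₁ⁿ + B·r₂ⁿ where r₁,r₂ = (2 ± √52)/2

Characteristic: r² - 2r - 12 = 0, Roots: r = (2 ± √52)/2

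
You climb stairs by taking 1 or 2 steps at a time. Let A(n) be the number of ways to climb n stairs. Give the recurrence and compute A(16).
Condition on the size of the last step (1 to 2): before it there were n-1, …, n-2 stairs climbed, and these cases are disjoint, so A(n) = A(n-1) + A(n-2) (Fibonacci-type sequence).
Initial conditions by direct count (compositions of i into parts ≤ 2): A(1) = 1; A(2) = 2.
Iterating the recurrence: A(3) = 3, A(4) = 5, A(5) = 8, A(6) = 13, A(7) = 21, A(8) = 34, A(9) = 55, A(10) = 89, A(11) = 144, A(12) = 233, A(13) = 377, A(14) = 610, A(15) = 987, A(16) = 1597.

A(n) = A(n-1) + A(n-2), A(1) = 1, A(2) = 2; A(16) = 1597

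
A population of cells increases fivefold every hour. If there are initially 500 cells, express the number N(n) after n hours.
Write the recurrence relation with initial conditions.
Each hour multiplies the count by 5, so the count after n hours depends only on the count after n-1 hours: N(n) = 5 × N(n-1). The starting count gives N(0) = 500.
Unrolling n times gives the closed form N(n) = 500 × 5ⁿ.

N(n) = 5 × N(n-1), N(0) = 500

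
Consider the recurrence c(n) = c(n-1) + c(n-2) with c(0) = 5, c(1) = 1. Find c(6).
Computing the sequence terms:
5, 1, 6, 7, 13, 20, 33

33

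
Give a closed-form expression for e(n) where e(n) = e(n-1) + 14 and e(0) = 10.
Recurrence: e(n) = e(n-1) + 14, initial: e(0) = 10.
Each step adds 14, so e(n) = e(0) + 14n = 14n + 10.

e(n) = 14n + 10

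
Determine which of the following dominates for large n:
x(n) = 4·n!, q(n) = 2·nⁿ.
Comparing growth rates:
Growth-rate hierarchy: log n ≺ any polynomial ≺ any exponential cⁿ (c>1) ≺ n! ≺ nⁿ.
super-exponential nⁿ dominates factorial asymptotically.

q(n) grows faster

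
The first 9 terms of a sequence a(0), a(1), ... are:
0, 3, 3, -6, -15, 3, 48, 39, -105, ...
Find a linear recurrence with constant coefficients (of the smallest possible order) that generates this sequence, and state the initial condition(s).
Look for the lowest-order linear relation among consecutive terms.
Observation: a(n) - 1·a(n-1) - (-3)·a(n-2) = 0 holds for the shown terms, and no order-1 relation a(n) = α·a(n-1) + β fits.
Check at n=3: 1·3 + (-3)·3 = -6. ✓

a(n) = a(n-1) - 3a(n-2), a(0) = 0, a(1) = 3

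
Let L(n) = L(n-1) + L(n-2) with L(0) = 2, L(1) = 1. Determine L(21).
Computing the sequence terms:
2, 1, 3, 4, 7, 11, 18, 29, 47, 76, 123, 199, 322, 521, 843, 1364, 2207, 3571, 5778, 9349, 15127, 24476

24476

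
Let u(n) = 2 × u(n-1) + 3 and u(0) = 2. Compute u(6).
Computing step by step:
u(0) = 2
u(1) = 2 × 2 + 3 = 7
u(2) = 2 × 7 + 3 = 17
u(3) = 2 × 17 + 3 = 37
u(4) = 2 × 37 + 3 = 77
u(5) = 2 × 77 + 3 = 157
u(6) = 2 × 157 + 3 = 317

317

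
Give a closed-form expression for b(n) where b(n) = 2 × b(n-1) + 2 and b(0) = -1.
Recurrence: b(n) = 2 × b(n-1) + 2, initial: b(0) = -1.
Try b(n) = A·2ⁿ + C. Substituting: A·2ⁿ + C = 2(A·2ⁿ⁻¹ + C) + 2 = A·2ⁿ + 2C + 2, so C = 2C + 2, giving C = -2. Then b(0) = A - 2 = -1 gives A = 1.

b(n) = 2ⁿ - 2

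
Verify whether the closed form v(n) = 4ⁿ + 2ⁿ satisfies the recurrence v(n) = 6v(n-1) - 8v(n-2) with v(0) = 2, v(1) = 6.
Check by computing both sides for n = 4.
From the recurrence with v(0) = 2, v(1) = 6:
  v(0) = 2, v(1) = 6, v(2) = 20, v(3) = 72, v(4) = 272
  so the recurrence gives v(4) = 272.
From the proposed closed form v(n) = 4ⁿ + 2ⁿ:
  v(4) = 272.
Both sides give 272 at n = 4, and the initial condition(s) match, so the closed form is consistent.

Yes, the closed form is correct.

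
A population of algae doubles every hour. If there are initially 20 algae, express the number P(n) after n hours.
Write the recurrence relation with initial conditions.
Each hour multiplies the count by 2, so the count after n hours depends only on the count after n-1 hours: P(n) = 2 × P(n-1). The starting count gives P(0) = 20.
Unrolling n times gives the closed form P(n) = 20 × 2ⁿ.

P(n) = 2 × P(n-1), P(0) = 20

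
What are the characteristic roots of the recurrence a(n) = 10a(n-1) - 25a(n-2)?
Substitute a(n) = rⁿ and divide through by rⁿ⁻²: r² - 10r + 25 = 0
Factor: (r - 5)² = 0, so r = 5 (double root).
General solution: a(n) = (A + Bn)·5ⁿ

Characteristic: r² - 10r + 25 = 0, Roots: r = 5 (double root)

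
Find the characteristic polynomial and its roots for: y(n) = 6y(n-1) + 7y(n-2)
Substitute y(n) = rⁿ and divide through by rⁿ⁻²: r² - 6r - 7 = 0
Factor: (r + 1)(r - 7) = 0, so r = -1, 7.
General solution: y(n) = A·(-1)ⁿ + B·7ⁿ

Characteristic: r² - 6r - 7 = 0, Roots: r = -1, 7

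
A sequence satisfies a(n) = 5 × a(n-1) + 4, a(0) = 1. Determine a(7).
Computing step by step:
a(0) = 1
a(1) = 5 × 1 + 4 = 9
a(2) = 5 × 9 + 4 = 49
a(3) = 5 × 49 + 4 = 249
a(4) = 5 × 249 + 4 = 1249
a(5) = 5 × 1249 + 4 = 6249
a(6) = 5 × 6249 + 4 = 31249
a(7) = 5 × 31249 + 4 = 156249

156249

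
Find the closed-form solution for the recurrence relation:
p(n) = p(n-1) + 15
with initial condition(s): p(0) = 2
Recurrence: p(n) = p(n-1) + 15, initial: p(0) = 2.
Each step adds 15, so p(n) = p(0) + 15n = 15n + 2.

p(n) = 15n + 2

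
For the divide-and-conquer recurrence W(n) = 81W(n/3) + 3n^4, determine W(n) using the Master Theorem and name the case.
Master Theorem template: W(n) = a·W(n/b) + f(n).
Here: a=81, b=3, f(n)=3n^4
Compute log_b(a) = log_3(81) = 4.
f(n) = 3n^4 = Θ(n^4). Case 2: W(n) = Θ(n^4 log n).

Case 2: W(n) = Θ(n^4 log n)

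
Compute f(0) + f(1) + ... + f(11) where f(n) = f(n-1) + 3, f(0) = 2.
Computing the sequence terms: 2, 5, 8, 11, 14, 17, 20, 23, 26, 29, 32, 35
Adding these values together:

222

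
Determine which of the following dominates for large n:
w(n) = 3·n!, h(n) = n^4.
Comparing growth rates:
Growth-rate hierarchy: log n ≺ any polynomial ≺ any exponential cⁿ (c>1) ≺ n! ≺ nⁿ.
factorial dominates polynomial degree 4 asymptotically.

w(n) grows faster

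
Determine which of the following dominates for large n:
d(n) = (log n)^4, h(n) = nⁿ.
Comparing growth rates:
Growth-rate hierarchy: log n ≺ any polynomial ≺ any exponential cⁿ (c>1) ≺ n! ≺ nⁿ.
super-exponential nⁿ dominates polylogarithmic (log n)^4 asymptotically.

h(n) grows faster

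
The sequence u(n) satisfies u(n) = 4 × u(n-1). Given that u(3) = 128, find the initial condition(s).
In general u(n) = 4ⁿ · u(0). At n = 3: u(0) = u(3) / 4^3 = 128 / 64 = 2.

u(0) = 2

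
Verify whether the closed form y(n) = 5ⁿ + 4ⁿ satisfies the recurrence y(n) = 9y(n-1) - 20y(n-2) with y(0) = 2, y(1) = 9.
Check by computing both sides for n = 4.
From the recurrence with y(0) = 2, y(1) = 9:
  y(0) = 2, y(1) = 9, y(2) = 41, y(3) = 189, y(4) = 881
  so the recurrence gives y(4) = 881.
From the proposed closed form y(n) = 5ⁿ + 4ⁿ:
  y(4) = 881.
Both sides give 881 at n = 4, and the initial condition(s) match, so the closed form is consistent.

Yes, the closed form is correct.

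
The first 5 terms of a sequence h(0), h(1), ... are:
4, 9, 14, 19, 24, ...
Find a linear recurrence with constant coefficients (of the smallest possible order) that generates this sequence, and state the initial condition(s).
Look for the lowest-order linear relation among consecutive terms.
Observation: consecutive differences are constant (= 5).
Check at n=2: 1·9 + 5 = 14. ✓

h(n) = h(n-1) + 5, h(0) = 4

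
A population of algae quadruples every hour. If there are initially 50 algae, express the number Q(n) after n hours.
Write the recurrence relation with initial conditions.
Each hour multiplies the count by 4, so the count after n hours depends only on the count after n-1 hours: Q(n) = 4 × Q(n-1). The starting count gives Q(0) = 50.
Unrolling n times gives the closed form Q(n) = 50 × 4ⁿ.

Q(n) = 4 × Q(n-1), Q(0) = 50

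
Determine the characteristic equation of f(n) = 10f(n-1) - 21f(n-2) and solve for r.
Substitute f(n) = rⁿ and divide through by rⁿ⁻²: r² - 10r + 21 = 0
Factor: (r - 3)(r - 7) = 0, so r = 3, 7.
General solution: f(n) = A·3ⁿ + B·7ⁿ

Characteristic: r² - 10r + 21 = 0, Roots: r = 3, 7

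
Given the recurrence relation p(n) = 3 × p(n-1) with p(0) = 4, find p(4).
Computing step by step:
p(0) = 4
p(1) = 3 × 4 = 12
p(2) = 3 × 12 = 36
p(3) = 3 × 36 = 108
p(4) = 3 × 108 = 324

324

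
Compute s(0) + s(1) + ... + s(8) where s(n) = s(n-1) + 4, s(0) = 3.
Computing the sequence terms: 3, 7, 11, 15, 19, 23, 27, 31, 35
Adding these values together:

171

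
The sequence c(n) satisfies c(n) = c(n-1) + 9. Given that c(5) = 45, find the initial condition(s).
c(5) = c(0) + 5·9, so c(0) = 45 - 45 = 0.

c(0) = 0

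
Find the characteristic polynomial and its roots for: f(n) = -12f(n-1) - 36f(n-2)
Substitute f(n) = rⁿ and divide through by rⁿ⁻²: r² + 12r + 36 = 0
Factor: (r + 6)² = 0, so r = -6 (double root).
General solution: f(n) = (A + Bn)·(-6)ⁿ

Characteristic: r² + 12r + 36 = 0, Roots: r = -6 (double root)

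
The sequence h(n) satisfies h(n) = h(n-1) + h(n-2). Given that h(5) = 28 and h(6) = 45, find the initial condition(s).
Work backwards using h(k) = h(k+2) - h(k+1):
h(4) = h(6) - h(5) = 45 - 28 = 17
h(3) = h(5) - h(4) = 28 - 17 = 11
h(2) = h(4) - h(3) = 17 - 11 = 6
h(1) = h(3) - h(2) = 11 - 6 = 5
h(0) = h(2) - h(1) = 6 - 5 = 1

h(0) = 1, h(1) = 5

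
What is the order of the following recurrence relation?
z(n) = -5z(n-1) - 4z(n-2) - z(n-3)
The order is the largest lag k for which z(n-k) appears. Here the deepest term is z(n-3), so the order is 3.

Order 3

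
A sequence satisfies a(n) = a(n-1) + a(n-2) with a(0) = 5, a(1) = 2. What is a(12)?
Computing the sequence terms:
5, 2, 7, 9, 16, 25, 41, 66, 107, 173, 280, 453, 733

733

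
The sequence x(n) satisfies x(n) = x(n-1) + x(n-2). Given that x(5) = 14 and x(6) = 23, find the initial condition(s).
Work backwards using x(k) = x(k+2) - x(k+1):
x(4) = x(6) - x(5) = 23 - 14 = 9
x(3) = x(5) - x(4) = 14 - 9 = 5
x(2) = x(4) - x(3) = 9 - 5 = 4
x(1) = x(3) - x(2) = 5 - 4 = 1
x(0) = x(2) - x(1) = 4 - 1 = 3

x(0) = 3, x(1) = 1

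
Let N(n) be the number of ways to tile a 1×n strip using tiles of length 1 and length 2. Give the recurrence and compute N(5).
Condition on the last tile: it has length 1 (leaving a 1×(n-1) strip) or length 2 (leaving a 1×(n-2) strip), so N(n) = N(n-1) + N(n-2) (order-2 linear recurrence).
For 0 ≤ i < 2 only unit tiles fit, so N(i) = 1.
Iterating the recurrence: N(2) = 2, N(3) = 3, N(4) = 5, N(5) = 8.

N(n) = N(n-1) + N(n-2), with N(i) = 1 for 0 ≤ i < 2; N(5) = 8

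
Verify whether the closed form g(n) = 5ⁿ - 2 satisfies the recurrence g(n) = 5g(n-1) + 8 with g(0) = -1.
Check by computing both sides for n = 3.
From the recurrence with g(0) = -1:
  g(0) = -1, g(1) = 3, g(2) = 23, g(3) = 123
  so the recurrence gives g(3) = 123.
From the proposed closed form g(n) = 5ⁿ - 2:
  g(3) = 123.
Both sides give 123 at n = 3, and the initial condition(s) match, so the closed form is consistent.

Yes, the closed form is correct.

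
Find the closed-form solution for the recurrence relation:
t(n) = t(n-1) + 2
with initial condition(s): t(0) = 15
Recurrence: t(n) = t(n-1) + 2, initial: t(0) = 15.
Each step adds 2, so t(n) = t(0) + 2n = 2n + 15.

t(n) = 2n + 15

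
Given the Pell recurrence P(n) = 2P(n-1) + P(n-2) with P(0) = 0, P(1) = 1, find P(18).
Computing the sequence terms:
0, 1, 2, 5, 12, 29, 70, 169, 408, 985, 2378, 5741, 13860, 33461, 80782, 195025, 470832, 1136689, 2744210

2744210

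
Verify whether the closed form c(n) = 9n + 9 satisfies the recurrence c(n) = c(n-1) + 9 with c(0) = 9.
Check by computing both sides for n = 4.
From the recurrence with c(0) = 9:
  c(0) = 9, c(1) = 18, c(2) = 27, c(3) = 36, c(4) = 45
  so the recurrence gives c(4) = 45.
From the proposed closed form c(n) = 9n + 9:
  c(4) = 45.
Both sides give 45 at n = 4, and the initial condition(s) match, so the closed form is consistent.

Yes, the closed form is correct.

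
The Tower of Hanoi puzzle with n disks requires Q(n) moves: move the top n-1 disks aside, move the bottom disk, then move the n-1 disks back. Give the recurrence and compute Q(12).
Moving n disks = move the top n-1 disks aside (Q(n-1) moves) + move the largest disk (1 move) + move the n-1 disks back on top (Q(n-1) moves), so Q(n) = 2Q(n-1) + 1, with Q(1) = 1 (a single disk takes one move).
First terms: 1, 3, 7, 15, 31, 63, … — each is one less than a power of 2. Indeed Q(n) + 1 = 2(Q(n-1) + 1) with Q(1) + 1 = 2, so Q(n) + 1 = 2ⁿ and Q(n) = 2ⁿ - 1.
Hence Q(12) = 2^12 - 1 = 4096 - 1 = 4095.

Q(n) = 2Q(n-1) + 1, Q(1) = 1; Q(12) = 4095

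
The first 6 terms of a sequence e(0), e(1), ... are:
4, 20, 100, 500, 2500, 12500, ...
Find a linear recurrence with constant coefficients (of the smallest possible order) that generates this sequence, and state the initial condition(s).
Look for the lowest-order linear relation among consecutive terms.
Observation: each term is 5× the previous.
Check at n=2: 5·20 = 100. ✓

e(n) = 5 × e(n-1), e(0) = 4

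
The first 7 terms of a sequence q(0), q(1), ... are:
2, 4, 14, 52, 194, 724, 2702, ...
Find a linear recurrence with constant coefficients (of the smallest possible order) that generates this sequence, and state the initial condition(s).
Look for the lowest-order linear relation among consecutive terms.
Observation: q(n) - 4·q(n-1) - (-1)·q(n-2) = 0 holds for the shown terms, and no order-1 relation q(n) = α·q(n-1) + β fits.
Check at n=3: 4·14 + (-1)·4 = 52. ✓

q(n) = 4q(n-1) - q(n-2), q(0) = 2, q(1) = 4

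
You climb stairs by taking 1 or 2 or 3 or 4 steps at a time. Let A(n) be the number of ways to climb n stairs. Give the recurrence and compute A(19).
Condition on the size of the last step (1 to 4): before it there were n-1, …, n-4 stairs climbed, and these cases are disjoint, so A(n) = A(n-1) + A(n-2) + A(n-3) + A(n-4) (order-4 linear recurrence).
Initial conditions by direct count (compositions of i into parts ≤ 4): A(1) = 1; A(2) = 2; A(3) = 4; A(4) = 8.
Iterating the recurrence: A(5) = 15, A(6) = 29, A(7) = 56, A(8) = 108, A(9) = 208, A(10) = 401, A(11) = 773, A(12) = 1490, A(13) = 2872, A(14) = 5536, A(15) = 10671, A(16) = 20569, A(17) = 39648, A(18) = 76424, A(19) = 147312.

A(n) = A(n-1) + A(n-2) + A(n-3) + A(n-4), A(1) = 1, A(2) = 2, A(3) = 4, A(4) = 8; A(19) = 147312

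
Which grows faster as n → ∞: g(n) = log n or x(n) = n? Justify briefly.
Comparing growth rates:
Growth-rate hierarchy: log n ≺ any polynomial ≺ any exponential cⁿ (c>1) ≺ n! ≺ nⁿ.
polynomial degree 1 dominates logarithmic asymptotically.

x(n) grows faster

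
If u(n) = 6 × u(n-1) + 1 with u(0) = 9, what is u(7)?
Computing step by step:
u(0) = 9
u(1) = 6 × 9 + 1 = 55
u(2) = 6 × 55 + 1 = 331
u(3) = 6 × 331 + 1 = 1987
u(4) = 6 × 1987 + 1 = 11923
u(5) = 6 × 11923 + 1 = 71539
u(6) = 6 × 71539 + 1 = 429235
u(7) = 6 × 429235 + 1 = 2575411

2575411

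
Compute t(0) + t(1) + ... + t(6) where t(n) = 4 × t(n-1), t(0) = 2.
Computing the sequence terms: 2, 8, 32, 128, 512, 2048, 8192
Adding these values together:

10922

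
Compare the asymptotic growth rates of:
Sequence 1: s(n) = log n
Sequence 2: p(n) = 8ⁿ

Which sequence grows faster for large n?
Comparing growth rates:
Growth-rate hierarchy: log n ≺ any polynomial ≺ any exponential cⁿ (c>1) ≺ n! ≺ nⁿ.
exponential base 8 dominates logarithmic asymptotically.

p(n) grows faster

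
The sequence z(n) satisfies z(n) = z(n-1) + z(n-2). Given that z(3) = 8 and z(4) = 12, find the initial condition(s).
Work backwards using z(k) = z(k+2) - z(k+1):
z(2) = z(4) - z(3) = 12 - 8 = 4
z(1) = z(3) - z(2) = 8 - 4 = 4
z(0) = z(2) - z(1) = 4 - 4 = 0

z(0) = 0, z(1) = 4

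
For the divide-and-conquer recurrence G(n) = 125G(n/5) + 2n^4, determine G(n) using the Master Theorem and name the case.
Master Theorem template: G(n) = a·G(n/b) + f(n).
Here: a=125, b=5, f(n)=2n^4
Compute log_b(a) = log_5(125) = 3.
f(n) = 2n^4 = Ω(n^(3+ε)) with ε = 1, and the regularity condition holds (a·f(n/b) = (a/b^4)·f(n) with a/b^4 = 5^-1 < 1). Case 3: G(n) = Θ(f(n)) = Θ(n^4).

Case 3: G(n) = Θ(n^4)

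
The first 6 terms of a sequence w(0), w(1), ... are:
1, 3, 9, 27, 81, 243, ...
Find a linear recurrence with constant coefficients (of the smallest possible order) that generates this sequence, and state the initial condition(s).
Look for the lowest-order linear relation among consecutive terms.
Observation: each term is 3× the previous.
Check at n=2: 3·3 = 9. ✓

w(n) = 3 × w(n-1), w(0) = 1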